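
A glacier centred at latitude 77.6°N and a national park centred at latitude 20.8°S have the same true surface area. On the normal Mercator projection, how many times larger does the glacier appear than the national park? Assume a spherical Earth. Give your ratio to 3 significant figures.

Mercator areal scale is sec²φ.
At 77.6°: sec²(77.6°) = 1/0.2147² = 21.69.
At 20.8°: sec²(20.8°) = 1/0.9348² = 1.144.
Ratio = 21.69/1.144 = cos²(20.8°)/cos²(77.6°) ≈ 19.0.

19.0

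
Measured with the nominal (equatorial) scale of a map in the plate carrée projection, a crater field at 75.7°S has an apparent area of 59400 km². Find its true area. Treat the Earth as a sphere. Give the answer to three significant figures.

14700 km²

For the equirectangular projection with φ₀ = 0 (plate carrée), h = 1 along meridians and k = sec φ along parallels.
Areal scale = h·k = 1 × sec φ; at 75.7°, h = 1.000, k = 4.049, so h·k = 4.049.
True area = apparent / (areal scale) = 59400 / 4.049 ≈ 14700 km².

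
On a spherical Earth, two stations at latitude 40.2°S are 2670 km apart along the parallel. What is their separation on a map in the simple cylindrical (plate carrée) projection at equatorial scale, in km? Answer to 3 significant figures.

For the equirectangular projection with φ₀ = 0 (plate carrée), h = 1 along meridians and k = sec φ along parallels.
Along the parallel, k = sec 40.2° = 1/0.7638 = 1.309.
Map distance = 2670 × 1.309 ≈ 3500 km.

3500 km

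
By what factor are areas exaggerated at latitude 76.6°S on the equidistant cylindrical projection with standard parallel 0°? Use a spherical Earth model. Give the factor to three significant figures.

4.32

Plate carrée maps x = Rλ, y = Rφ. The meridian scale is h = 1 and the parallel scale is k = 1/cos φ = sec φ.
Areal scale = h·k = 1 × sec φ; at 76.6°, h = 1.000, k = 4.315, so h·k = 4.315.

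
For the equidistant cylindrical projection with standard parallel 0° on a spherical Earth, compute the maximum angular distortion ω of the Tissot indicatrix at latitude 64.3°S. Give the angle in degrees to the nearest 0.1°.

46.5°

In the plate carrée (x = Rλ, y = Rφ), meridians are true-scale (h = 1) and parallels are stretched by k = sec φ.
At 64.3°: h = 1.000, k = 2.306; principal scales a = 2.306, b = 1.000.
sin(ω/2) = (a − b)/(a + b) = 1.306/3.306 = 0.3950, so ω = 2 arcsin(0.3950) ≈ 46.5°.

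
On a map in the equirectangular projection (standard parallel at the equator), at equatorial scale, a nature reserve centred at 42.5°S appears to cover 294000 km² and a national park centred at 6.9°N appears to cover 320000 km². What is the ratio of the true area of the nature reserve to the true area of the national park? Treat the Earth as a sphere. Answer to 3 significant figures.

Plate carrée has h = 1 and k = sec φ, giving areal scale sec φ; true area = (apparent area) · cos φ.
True area of nature reserve: 294000 × cos(42.5°) = 294000 × 0.7373 = 216800 km².
True area of national park: 320000 × cos(6.9°) = 320000 × 0.9928 = 317700 km².
Ratio = 216800 / 317700 ≈ 0.682.

0.682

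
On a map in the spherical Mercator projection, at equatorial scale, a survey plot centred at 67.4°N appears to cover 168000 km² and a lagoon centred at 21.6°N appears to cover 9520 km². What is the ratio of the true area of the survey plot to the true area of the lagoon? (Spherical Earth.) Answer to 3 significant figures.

Mercator's areal exaggeration is sec²φ; hence true area = (apparent area) · cos²φ.
True area of survey plot: 168000 × cos²(67.4°) = 168000 × 0.1477 = 24810 km².
True area of lagoon: 9520 × cos²(21.6°) = 9520 × 0.8645 = 8230 km².
Ratio = 24810 / 8230 ≈ 3.01.

3.01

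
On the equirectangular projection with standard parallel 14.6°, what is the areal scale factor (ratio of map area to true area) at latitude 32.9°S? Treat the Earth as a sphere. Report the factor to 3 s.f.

1.15

In the equirectangular projection with standard parallel φ₀ = 14.6° (x = Rλ cos φ₀, y = Rφ), meridians are true-scale (h = 1) and the parallel scale is k = cos φ₀ / cos φ.
Areal scale = h·k = 1 × cos φ₀ / cos φ; at 32.9°, h = 1.000, k = 1.153, so h·k = 1.153.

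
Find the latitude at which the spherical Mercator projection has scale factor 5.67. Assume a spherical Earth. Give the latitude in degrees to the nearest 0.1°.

79.8°

Mercator scale is k = sec φ = 1/cos φ.
1/cos φ = 5.67  ⇒  cos φ = 0.1764  ⇒  φ = arccos(0.1764) ≈ 79.8°.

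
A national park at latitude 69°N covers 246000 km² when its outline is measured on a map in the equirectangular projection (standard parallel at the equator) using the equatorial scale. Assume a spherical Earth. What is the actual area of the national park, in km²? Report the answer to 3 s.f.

88200 km²

Plate carrée maps x = Rλ, y = Rφ. The meridian scale is h = 1 and the parallel scale is k = 1/cos φ = sec φ.
Areal scale = h·k = 1 × sec φ; at 69°, h = 1.000, k = 2.790, so h·k = 2.790.
True area = apparent / (areal scale) = 246000 / 2.790 ≈ 88200 km².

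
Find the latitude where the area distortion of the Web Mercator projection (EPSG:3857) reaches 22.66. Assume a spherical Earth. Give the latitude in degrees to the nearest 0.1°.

Mercator areal scale is sec²φ.
sec²φ = 22.66  ⇒  cos²φ = 0.04413  ⇒  cos φ = 0.2101.
φ = arccos(0.2101) ≈ 77.9°.

77.9°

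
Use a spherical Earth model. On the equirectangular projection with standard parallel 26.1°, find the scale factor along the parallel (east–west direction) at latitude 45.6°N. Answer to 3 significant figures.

With standard parallel φ₀ = 26.1°, the equirectangular projection gives x = Rλ cos φ₀, y = Rφ, so h = 1 and k = cos 26.1° / cos φ.
k = cos 26.1° / cos 45.6° = 0.8980/0.6997 = 1.284.

1.28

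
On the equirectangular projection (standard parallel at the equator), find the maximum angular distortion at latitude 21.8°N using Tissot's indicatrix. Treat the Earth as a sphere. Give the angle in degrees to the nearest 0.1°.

4.3°

In the plate carrée (x = Rλ, y = Rφ), meridians are true-scale (h = 1) and parallels are stretched by k = sec φ.
At 21.8°: h = 1.000, k = 1.077; principal scales a = 1.077, b = 1.000.
sin(ω/2) = (a − b)/(a + b) = 0.07702/2.077 = 0.03708, so ω = 2 arcsin(0.03708) ≈ 4.3°.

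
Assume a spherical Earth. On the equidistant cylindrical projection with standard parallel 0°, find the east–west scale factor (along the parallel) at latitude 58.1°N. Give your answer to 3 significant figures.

For the equirectangular projection with φ₀ = 0 (plate carrée), h = 1 along meridians and k = sec φ along parallels.
k = 1/cos 58.1° = 1/0.5284 = 1.892.

1.89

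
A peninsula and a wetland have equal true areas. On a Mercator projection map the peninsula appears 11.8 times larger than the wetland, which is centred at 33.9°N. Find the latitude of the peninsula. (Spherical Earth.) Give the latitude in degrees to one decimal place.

76.0°

Mercator areal scale is sec²φ, so apparent-area ratio = sec²φ₁ / sec²φ₂ = cos²φ₂ / cos²φ₁.
cos²φ₂ / cos²φ₁ = 11.8  ⇒  cos φ₁ = cos 33.9° / √11.8 = 0.8300/3.435 = 0.2416.
φ₁ = arccos(0.2416) ≈ 76.0°.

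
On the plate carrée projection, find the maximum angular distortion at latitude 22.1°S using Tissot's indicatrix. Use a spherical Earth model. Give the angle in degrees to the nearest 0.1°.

4.4°

Plate carrée maps x = Rλ, y = Rφ. The meridian scale is h = 1 and the parallel scale is k = 1/cos φ = sec φ.
At 22.1°: h = 1.000, k = 1.079; principal scales a = 1.079, b = 1.000.
sin(ω/2) = (a − b)/(a + b) = 0.07930/2.079 = 0.03814, so ω = 2 arcsin(0.03814) ≈ 4.4°.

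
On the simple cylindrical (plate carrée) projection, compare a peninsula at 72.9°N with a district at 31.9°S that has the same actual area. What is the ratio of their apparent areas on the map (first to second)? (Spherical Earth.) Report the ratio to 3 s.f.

In the plate carrée (x = Rλ, y = Rφ), meridians are true-scale (h = 1) and parallels are stretched by k = sec φ.
Areal scale at 72.9°: h·k = 1.000 × 3.401 = 3.401.
Areal scale at 31.9°: h·k = 1.000 × 1.178 = 1.178.
Ratio = 3.401/1.178 ≈ 2.89.

2.89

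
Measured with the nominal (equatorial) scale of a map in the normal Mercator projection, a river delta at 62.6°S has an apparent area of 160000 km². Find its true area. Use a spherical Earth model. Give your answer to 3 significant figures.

33900 km²

For Mercator, h = k = sec φ (a conformal cylindrical projection has a single point scale, 1/cos φ).
Areal scale = k² = sec²φ = 1/cos²(62.6°) = 1/0.4602² = 4.722.
True area = apparent / (areal scale) = 160000 / 4.722 ≈ 33900 km².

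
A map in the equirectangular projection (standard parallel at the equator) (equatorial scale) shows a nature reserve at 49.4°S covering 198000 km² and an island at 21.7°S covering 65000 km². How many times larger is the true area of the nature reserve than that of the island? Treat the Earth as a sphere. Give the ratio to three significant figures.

2.13

On the plate carrée, areal scale = h·k = 1 × sec φ, so true area = apparent × cos φ.
True area of nature reserve: 198000 × cos(49.4°) = 198000 × 0.6508 = 128900 km².
True area of island: 65000 × cos(21.7°) = 65000 × 0.9291 = 60390 km².
Ratio = 128900 / 60390 ≈ 2.13.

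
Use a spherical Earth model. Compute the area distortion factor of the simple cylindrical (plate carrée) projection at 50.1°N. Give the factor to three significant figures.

1.56

In the plate carrée (x = Rλ, y = Rφ), meridians are true-scale (h = 1) and parallels are stretched by k = sec φ.
Areal scale = h·k = 1 × sec φ; at 50.1°, h = 1.000, k = 1.559, so h·k = 1.559.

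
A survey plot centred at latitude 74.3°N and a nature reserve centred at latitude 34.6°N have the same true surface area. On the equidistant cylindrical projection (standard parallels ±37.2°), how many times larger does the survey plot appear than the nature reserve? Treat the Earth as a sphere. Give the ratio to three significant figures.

In the equirectangular projection with standard parallel φ₀ = 37.2° (x = Rλ cos φ₀, y = Rφ), meridians are true-scale (h = 1) and the parallel scale is k = cos φ₀ / cos φ.
Areal scale at 74.3°: h·k = 1.000 × 2.944 = 2.944.
Areal scale at 34.6°: h·k = 1.000 × 0.9677 = 0.9677.
Ratio = 2.944/0.9677 ≈ 3.04.

3.04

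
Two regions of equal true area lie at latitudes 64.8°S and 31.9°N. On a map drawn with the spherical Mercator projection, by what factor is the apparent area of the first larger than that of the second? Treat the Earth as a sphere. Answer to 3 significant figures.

Mercator is conformal with k = sec φ, so areal scale = k² = sec²φ.
At 64.8°: sec²(64.8°) = 1/0.4258² = 5.516.
At 31.9°: sec²(31.9°) = 1/0.8490² = 1.387.
Ratio = 5.516/1.387 = cos²(31.9°)/cos²(64.8°) ≈ 3.98.

3.98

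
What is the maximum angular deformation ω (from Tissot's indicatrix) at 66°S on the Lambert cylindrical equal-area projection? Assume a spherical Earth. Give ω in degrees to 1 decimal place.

91.5°

The Lambert cylindrical equal-area projection is the cylindrical equal-area projection with its standard parallel at the equator (φ₀ = 0). For cylindrical equal-area with standard parallel φ₀, h = cos φ / cos φ₀ and k = cos φ₀ / cos φ, so h·k = 1.
At 66°: h = 0.4067, k = 2.459; principal scales a = 2.459, b = 0.4067.
sin(ω/2) = (a − b)/(a + b) = 2.052/2.865 = 0.7161, so ω = 2 arcsin(0.7161) ≈ 91.5°.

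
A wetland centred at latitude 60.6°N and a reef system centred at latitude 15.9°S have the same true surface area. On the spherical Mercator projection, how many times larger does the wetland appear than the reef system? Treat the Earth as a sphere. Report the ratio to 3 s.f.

Mercator is conformal with k = sec φ, so areal scale = k² = sec²φ.
At 60.6°: sec²(60.6°) = 1/0.4909² = 4.150.
At 15.9°: sec²(15.9°) = 1/0.9617² = 1.081.
Ratio = 4.150/1.081 = cos²(15.9°)/cos²(60.6°) ≈ 3.84.

3.84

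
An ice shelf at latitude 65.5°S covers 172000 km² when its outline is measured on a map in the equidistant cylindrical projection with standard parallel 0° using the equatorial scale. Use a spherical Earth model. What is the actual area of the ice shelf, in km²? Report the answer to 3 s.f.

71300 km²

For the equirectangular projection with φ₀ = 0 (plate carrée), h = 1 along meridians and k = sec φ along parallels.
Areal scale = h·k = 1 × sec φ; at 65.5°, h = 1.000, k = 2.411, so h·k = 2.411.
True area = apparent / (areal scale) = 172000 / 2.411 ≈ 71300 km².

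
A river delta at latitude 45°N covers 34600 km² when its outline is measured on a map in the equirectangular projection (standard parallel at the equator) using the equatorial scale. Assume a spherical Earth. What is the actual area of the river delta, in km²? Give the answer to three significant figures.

24500 km²

In the plate carrée (x = Rλ, y = Rφ), meridians are true-scale (h = 1) and parallels are stretched by k = sec φ.
Areal scale = h·k = 1 × sec φ; at 45°, h = 1.000, k = 1.414, so h·k = 1.414.
True area = apparent / (areal scale) = 34600 / 1.414 ≈ 24500 km².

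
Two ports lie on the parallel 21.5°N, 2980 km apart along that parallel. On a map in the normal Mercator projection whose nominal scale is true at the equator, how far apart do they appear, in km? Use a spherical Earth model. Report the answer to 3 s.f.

The Mercator projection is conformal; its linear scale factor is the same in every direction and equals sec φ = 1/cos φ.
Along the parallel, k = sec 21.5° = 1/0.9304 = 1.075.
Map distance = 2980 × 1.075 ≈ 3200 km.

3200 km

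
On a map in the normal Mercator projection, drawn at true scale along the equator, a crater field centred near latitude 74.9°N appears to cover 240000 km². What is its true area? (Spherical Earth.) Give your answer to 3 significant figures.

16300 km²

The Mercator projection is conformal; its linear scale factor is the same in every direction and equals sec φ = 1/cos φ.
Areal scale = k² = sec²φ = 1/cos²(74.9°) = 1/0.2605² = 14.74.
True area = apparent / (areal scale) = 240000 / 14.74 ≈ 16300 km².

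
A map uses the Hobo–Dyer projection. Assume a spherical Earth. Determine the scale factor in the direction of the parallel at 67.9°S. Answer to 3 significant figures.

2.11

Hobo–Dyer is a cylindrical equal-area projection with standard parallels at ±37.5°. For cylindrical equal-area with standard parallel φ₀, h = cos φ / cos φ₀ and k = cos φ₀ / cos φ, so h·k = 1.
k = cos 37.5° / cos 67.9° = 0.7934/0.3762 = 2.109.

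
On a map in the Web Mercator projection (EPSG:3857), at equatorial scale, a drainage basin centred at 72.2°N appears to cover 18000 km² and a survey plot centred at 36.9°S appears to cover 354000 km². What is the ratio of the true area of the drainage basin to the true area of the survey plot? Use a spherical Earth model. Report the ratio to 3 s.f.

0.00743

Mercator's areal exaggeration is sec²φ; hence true area = (apparent area) · cos²φ.
True area of drainage basin: 18000 × cos²(72.2°) = 18000 × 0.09345 = 1682 km².
True area of survey plot: 354000 × cos²(36.9°) = 354000 × 0.6395 = 226400 km².
Ratio = 1682 / 226400 ≈ 0.00743.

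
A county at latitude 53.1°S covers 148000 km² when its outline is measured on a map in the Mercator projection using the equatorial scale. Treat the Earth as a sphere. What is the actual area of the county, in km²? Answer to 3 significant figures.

For Mercator, h = k = sec φ (a conformal cylindrical projection has a single point scale, 1/cos φ).
Areal scale = k² = sec²φ = 1/cos²(53.1°) = 1/0.6004² = 2.774.
True area = apparent / (areal scale) = 148000 / 2.774 ≈ 53400 km².

53400 km²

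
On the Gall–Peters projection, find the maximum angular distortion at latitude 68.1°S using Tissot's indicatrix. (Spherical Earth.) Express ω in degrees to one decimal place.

The Gall–Peters projection is cylindrical equal-area with φ₀ = 45°. Cylindrical equal-area (φ₀ = 45°): h = cos φ / cos 45° along meridians, k = cos 45° / cos φ along parallels; h·k = 1.
At 68.1°: h = 0.5275, k = 1.896; principal scales a = 1.896, b = 0.5275.
sin(ω/2) = (a − b)/(a + b) = 1.368/2.423 = 0.5647, so ω = 2 arcsin(0.5647) ≈ 68.8°.

68.8°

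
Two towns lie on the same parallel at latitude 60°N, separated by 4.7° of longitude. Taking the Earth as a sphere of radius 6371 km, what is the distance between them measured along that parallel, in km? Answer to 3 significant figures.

261 km

Arc length along a parallel = R cos φ · Δλ (with Δλ in radians).
= 6371 × cos 60° × (4.7° × π/180) = 6371 × 0.5000 × 0.08203 ≈ 261 km.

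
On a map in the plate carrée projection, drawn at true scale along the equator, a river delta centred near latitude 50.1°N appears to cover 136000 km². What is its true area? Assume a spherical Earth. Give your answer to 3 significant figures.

For the equirectangular projection with φ₀ = 0 (plate carrée), h = 1 along meridians and k = sec φ along parallels.
Areal scale = h·k = 1 × sec φ; at 50.1°, h = 1.000, k = 1.559, so h·k = 1.559.
True area = apparent / (areal scale) = 136000 / 1.559 ≈ 87200 km².

87200 km²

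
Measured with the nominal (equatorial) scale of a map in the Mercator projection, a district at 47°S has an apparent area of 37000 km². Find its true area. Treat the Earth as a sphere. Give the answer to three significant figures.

For Mercator, h = k = sec φ (a conformal cylindrical projection has a single point scale, 1/cos φ).
Areal scale = k² = sec²φ = 1/cos²(47°) = 1/0.6820² = 2.150.
True area = apparent / (areal scale) = 37000 / 2.150 ≈ 17200 km².

17200 km²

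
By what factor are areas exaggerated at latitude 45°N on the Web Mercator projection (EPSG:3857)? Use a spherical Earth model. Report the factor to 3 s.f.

2.00

Mercator is conformal, so the point scale is isotropic: h = k = sec φ = 1/cos φ.
Areal scale = k² = sec²φ = 1/cos²(45°) = 1/0.7071² = 2.000.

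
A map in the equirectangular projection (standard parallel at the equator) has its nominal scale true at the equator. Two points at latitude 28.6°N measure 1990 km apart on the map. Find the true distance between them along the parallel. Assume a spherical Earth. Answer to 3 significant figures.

1750 km

Plate carrée maps x = Rλ, y = Rφ. The meridian scale is h = 1 and the parallel scale is k = 1/cos φ = sec φ.
Along the parallel at 28.6°, map distances are exaggerated by k = sec 28.6° = 1.139.
True distance = 1990 / 1.139 = 1990 × cos 28.6° ≈ 1750 km.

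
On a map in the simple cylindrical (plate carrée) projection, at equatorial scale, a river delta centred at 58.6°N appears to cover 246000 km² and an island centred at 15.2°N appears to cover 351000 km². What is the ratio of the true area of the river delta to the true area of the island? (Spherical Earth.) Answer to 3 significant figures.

On the plate carrée, areal scale = h·k = 1 × sec φ, so true area = apparent × cos φ.
True area of river delta: 246000 × cos(58.6°) = 246000 × 0.5210 = 128200 km².
True area of island: 351000 × cos(15.2°) = 351000 × 0.9650 = 338700 km².
Ratio = 128200 / 338700 ≈ 0.378.

0.378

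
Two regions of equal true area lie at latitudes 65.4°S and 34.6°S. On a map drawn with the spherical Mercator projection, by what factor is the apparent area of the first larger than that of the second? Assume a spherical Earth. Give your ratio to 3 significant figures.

3.91

On Mercator, area is exaggerated by sec²φ = 1/cos²φ.
At 65.4°: sec²(65.4°) = 1/0.4163² = 5.771.
At 34.6°: sec²(34.6°) = 1/0.8231² = 1.476.
Ratio = 5.771/1.476 = cos²(34.6°)/cos²(65.4°) ≈ 3.91.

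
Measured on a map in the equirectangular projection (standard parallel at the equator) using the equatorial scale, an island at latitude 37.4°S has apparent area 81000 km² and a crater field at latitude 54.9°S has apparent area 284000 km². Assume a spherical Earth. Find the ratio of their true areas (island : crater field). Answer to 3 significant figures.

0.394

On the plate carrée, areal scale = h·k = 1 × sec φ, so true area = apparent × cos φ.
True area of island: 81000 × cos(37.4°) = 81000 × 0.7944 = 64350 km².
True area of crater field: 284000 × cos(54.9°) = 284000 × 0.5750 = 163300 km².
Ratio = 64350 / 163300 ≈ 0.394.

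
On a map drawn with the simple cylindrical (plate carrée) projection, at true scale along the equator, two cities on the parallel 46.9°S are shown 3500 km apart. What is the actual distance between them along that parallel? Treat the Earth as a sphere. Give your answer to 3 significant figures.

2390 km

In the plate carrée (x = Rλ, y = Rφ), meridians are true-scale (h = 1) and parallels are stretched by k = sec φ.
Along the parallel at 46.9°, map distances are exaggerated by k = sec 46.9° = 1.464.
True distance = 3500 / 1.464 = 3500 × cos 46.9° ≈ 2390 km.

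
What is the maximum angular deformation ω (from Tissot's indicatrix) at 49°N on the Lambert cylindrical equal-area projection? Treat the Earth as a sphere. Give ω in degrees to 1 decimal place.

46.9°

The Lambert cylindrical equal-area projection is the cylindrical equal-area projection with its standard parallel at the equator (φ₀ = 0). A cylindrical equal-area projection with standard parallel φ₀ has meridian scale h = cos φ / cos φ₀ and parallel scale k = cos φ₀ / cos φ (so areas are preserved, h·k = 1).
At 49°: h = 0.6561, k = 1.524; principal scales a = 1.524, b = 0.6561.
sin(ω/2) = (a − b)/(a + b) = 0.8682/2.180 = 0.3982, so ω = 2 arcsin(0.3982) ≈ 46.9°.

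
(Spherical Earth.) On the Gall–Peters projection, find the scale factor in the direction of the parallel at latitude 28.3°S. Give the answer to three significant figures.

Gall–Peters is a cylindrical equal-area projection with standard parallels at ±45°. Cylindrical equal-area (φ₀ = 45°): h = cos φ / cos 45° along meridians, k = cos 45° / cos φ along parallels; h·k = 1.
k = cos 45° / cos 28.3° = 0.7071/0.8805 = 0.8031.

0.803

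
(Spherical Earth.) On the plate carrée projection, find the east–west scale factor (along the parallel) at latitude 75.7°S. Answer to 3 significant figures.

Plate carrée maps x = Rλ, y = Rφ. The meridian scale is h = 1 and the parallel scale is k = 1/cos φ = sec φ.
k = 1/cos 75.7° = 1/0.2470 = 4.049.

4.05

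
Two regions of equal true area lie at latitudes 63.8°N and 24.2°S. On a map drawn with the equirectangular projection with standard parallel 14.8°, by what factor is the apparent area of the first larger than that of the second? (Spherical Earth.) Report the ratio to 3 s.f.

In the equirectangular projection with standard parallel φ₀ = 14.8° (x = Rλ cos φ₀, y = Rφ), meridians are true-scale (h = 1) and the parallel scale is k = cos φ₀ / cos φ.
Areal scale at 63.8°: h·k = 1.000 × 2.190 = 2.190.
Areal scale at 24.2°: h·k = 1.000 × 1.060 = 1.060.
Ratio = 2.190/1.060 ≈ 2.07.

2.07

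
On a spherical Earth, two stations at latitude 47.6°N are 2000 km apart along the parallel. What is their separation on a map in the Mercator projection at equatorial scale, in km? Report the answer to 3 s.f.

2970 km

The Mercator projection is conformal; its linear scale factor is the same in every direction and equals sec φ = 1/cos φ.
Along the parallel, k = sec 47.6° = 1/0.6743 = 1.483.
Map distance = 2000 × 1.483 ≈ 2970 km.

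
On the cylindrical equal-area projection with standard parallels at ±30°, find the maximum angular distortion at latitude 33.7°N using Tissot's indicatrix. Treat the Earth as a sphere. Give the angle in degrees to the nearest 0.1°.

A cylindrical equal-area projection with standard parallel φ₀ has meridian scale h = cos φ / cos φ₀ and parallel scale k = cos φ₀ / cos φ (so areas are preserved, h·k = 1).
At 33.7°: h = 0.9607, k = 1.041; principal scales a = 1.041, b = 0.9607.
sin(ω/2) = (a − b)/(a + b) = 0.08030/2.002 = 0.04012, so ω = 2 arcsin(0.04012) ≈ 4.6°.

4.6°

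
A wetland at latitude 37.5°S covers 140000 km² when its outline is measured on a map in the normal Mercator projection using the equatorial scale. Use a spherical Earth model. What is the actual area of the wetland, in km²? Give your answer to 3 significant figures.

88100 km²

The Mercator projection is conformal; its linear scale factor is the same in every direction and equals sec φ = 1/cos φ.
Areal scale = k² = sec²φ = 1/cos²(37.5°) = 1/0.7934² = 1.589.
True area = apparent / (areal scale) = 140000 / 1.589 ≈ 88100 km².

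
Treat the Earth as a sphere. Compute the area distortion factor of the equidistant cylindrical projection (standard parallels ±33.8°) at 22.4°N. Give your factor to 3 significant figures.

The equidistant cylindrical projection with φ₀ = 33.8° has h = 1 (meridians true) and k = cos φ₀ / cos φ along parallels.
Areal scale = h·k = 1 × cos φ₀ / cos φ; at 22.4°, h = 1.000, k = 0.8988, so h·k = 0.8988.

0.899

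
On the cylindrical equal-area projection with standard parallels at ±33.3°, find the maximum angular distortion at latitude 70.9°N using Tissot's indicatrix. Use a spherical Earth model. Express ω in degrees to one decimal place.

For cylindrical equal-area with standard parallel φ₀, h = cos φ / cos φ₀ and k = cos φ₀ / cos φ, so h·k = 1.
At 70.9°: h = 0.3915, k = 2.554; principal scales a = 2.554, b = 0.3915.
sin(ω/2) = (a − b)/(a + b) = 2.163/2.946 = 0.7342, so ω = 2 arcsin(0.7342) ≈ 94.5°.

94.5°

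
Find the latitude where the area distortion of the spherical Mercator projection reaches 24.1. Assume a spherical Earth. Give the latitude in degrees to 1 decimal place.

Mercator areal scale is sec²φ.
sec²φ = 24.1  ⇒  cos²φ = 0.04149  ⇒  cos φ = 0.2037.
φ = arccos(0.2037) ≈ 78.2°.

78.2°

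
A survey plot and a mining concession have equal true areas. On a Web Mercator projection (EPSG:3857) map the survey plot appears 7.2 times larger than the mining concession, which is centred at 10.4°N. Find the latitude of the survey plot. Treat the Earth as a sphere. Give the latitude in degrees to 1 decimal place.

68.5°

On Mercator, (apparent₁)/(apparent₂) = sec²φ₁ / sec²φ₂ when true areas are equal.
cos²φ₂ / cos²φ₁ = 7.2  ⇒  cos φ₁ = cos 10.4° / √7.2 = 0.9836/2.683 = 0.3666.
φ₁ = arccos(0.3666) ≈ 68.5°.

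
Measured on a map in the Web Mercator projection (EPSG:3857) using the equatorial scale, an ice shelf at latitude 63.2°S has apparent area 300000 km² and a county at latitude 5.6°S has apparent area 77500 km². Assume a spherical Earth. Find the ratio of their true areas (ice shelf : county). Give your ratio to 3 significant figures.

0.794

On Mercator the areal scale is sec²φ, so true area = apparent × cos²φ.
True area of ice shelf: 300000 × cos²(63.2°) = 300000 × 0.2033 = 60990 km².
True area of county: 77500 × cos²(5.6°) = 77500 × 0.9905 = 76760 km².
Ratio = 60990 / 76760 ≈ 0.794.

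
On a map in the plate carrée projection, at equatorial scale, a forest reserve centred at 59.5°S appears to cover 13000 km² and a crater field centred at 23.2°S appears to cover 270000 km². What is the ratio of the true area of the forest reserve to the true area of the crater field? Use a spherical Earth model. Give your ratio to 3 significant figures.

0.0266

Plate carrée has h = 1 and k = sec φ, giving areal scale sec φ; true area = (apparent area) · cos φ.
True area of forest reserve: 13000 × cos(59.5°) = 13000 × 0.5075 = 6598 km².
True area of crater field: 270000 × cos(23.2°) = 270000 × 0.9191 = 248200 km².
Ratio = 6598 / 248200 ≈ 0.0266.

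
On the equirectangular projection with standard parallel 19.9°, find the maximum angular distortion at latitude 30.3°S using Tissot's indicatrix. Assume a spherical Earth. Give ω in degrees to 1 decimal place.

The equidistant cylindrical projection with φ₀ = 19.9° has h = 1 (meridians true) and k = cos φ₀ / cos φ along parallels.
At 30.3°: h = 1.000, k = 1.089; principal scales a = 1.089, b = 1.000.
sin(ω/2) = (a − b)/(a + b) = 0.08906/2.089 = 0.04263, so ω = 2 arcsin(0.04263) ≈ 4.9°.

4.9°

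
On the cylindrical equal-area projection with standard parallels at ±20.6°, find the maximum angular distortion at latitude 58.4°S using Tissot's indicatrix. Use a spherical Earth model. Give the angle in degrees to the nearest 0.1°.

63.0°

Cylindrical equal-area (φ₀ = 20.6°): h = cos φ / cos 20.6° along meridians, k = cos 20.6° / cos φ along parallels; h·k = 1.
At 58.4°: h = 0.5598, k = 1.786; principal scales a = 1.786, b = 0.5598.
sin(ω/2) = (a − b)/(a + b) = 1.227/2.346 = 0.5228, so ω = 2 arcsin(0.5228) ≈ 63.0°.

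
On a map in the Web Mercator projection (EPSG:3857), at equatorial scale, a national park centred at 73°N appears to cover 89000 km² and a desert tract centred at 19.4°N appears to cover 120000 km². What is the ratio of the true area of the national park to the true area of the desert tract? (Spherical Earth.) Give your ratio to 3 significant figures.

Mercator's areal exaggeration is sec²φ; hence true area = (apparent area) · cos²φ.
True area of national park: 89000 × cos²(73°) = 89000 × 0.08548 = 7608 km².
True area of desert tract: 120000 × cos²(19.4°) = 120000 × 0.8897 = 106800 km².
Ratio = 7608 / 106800 ≈ 0.0713.

0.0713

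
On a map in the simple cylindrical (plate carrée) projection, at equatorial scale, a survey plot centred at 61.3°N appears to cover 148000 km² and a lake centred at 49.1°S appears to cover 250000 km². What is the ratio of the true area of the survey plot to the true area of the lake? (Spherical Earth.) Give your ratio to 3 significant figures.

Plate carrée has h = 1 and k = sec φ, giving areal scale sec φ; true area = (apparent area) · cos φ.
True area of survey plot: 148000 × cos(61.3°) = 148000 × 0.4802 = 71070 km².
True area of lake: 250000 × cos(49.1°) = 250000 × 0.6547 = 163700 km².
Ratio = 71070 / 163700 ≈ 0.434.

0.434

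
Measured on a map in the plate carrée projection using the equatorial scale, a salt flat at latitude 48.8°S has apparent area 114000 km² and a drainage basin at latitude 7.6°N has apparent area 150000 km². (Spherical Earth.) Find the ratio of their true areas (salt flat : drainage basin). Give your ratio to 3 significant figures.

0.505

On the plate carrée, areal scale = h·k = 1 × sec φ, so true area = apparent × cos φ.
True area of salt flat: 114000 × cos(48.8°) = 114000 × 0.6587 = 75090 km².
True area of drainage basin: 150000 × cos(7.6°) = 150000 × 0.9912 = 148700 km².
Ratio = 75090 / 148700 ≈ 0.505.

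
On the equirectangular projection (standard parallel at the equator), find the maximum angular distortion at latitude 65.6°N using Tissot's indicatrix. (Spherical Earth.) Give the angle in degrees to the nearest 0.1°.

Plate carrée maps x = Rλ, y = Rφ. The meridian scale is h = 1 and the parallel scale is k = 1/cos φ = sec φ.
At 65.6°: h = 1.000, k = 2.421; principal scales a = 2.421, b = 1.000.
sin(ω/2) = (a − b)/(a + b) = 1.421/3.421 = 0.4153, so ω = 2 arcsin(0.4153) ≈ 49.1°.

49.1°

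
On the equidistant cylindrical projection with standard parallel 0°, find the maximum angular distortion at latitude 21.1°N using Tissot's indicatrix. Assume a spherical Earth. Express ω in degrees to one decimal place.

4.0°

In the plate carrée (x = Rλ, y = Rφ), meridians are true-scale (h = 1) and parallels are stretched by k = sec φ.
At 21.1°: h = 1.000, k = 1.072; principal scales a = 1.072, b = 1.000.
sin(ω/2) = (a − b)/(a + b) = 0.07186/2.072 = 0.03469, so ω = 2 arcsin(0.03469) ≈ 4.0°.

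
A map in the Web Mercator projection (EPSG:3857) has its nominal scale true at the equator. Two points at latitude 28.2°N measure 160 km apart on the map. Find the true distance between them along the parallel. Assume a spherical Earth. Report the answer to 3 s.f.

Mercator is conformal, so the point scale is isotropic: h = k = sec φ = 1/cos φ.
Along the parallel at 28.2°, map distances are exaggerated by k = sec 28.2° = 1.135.
True distance = 160 / 1.135 = 160 × cos 28.2° ≈ 141 km.

141 km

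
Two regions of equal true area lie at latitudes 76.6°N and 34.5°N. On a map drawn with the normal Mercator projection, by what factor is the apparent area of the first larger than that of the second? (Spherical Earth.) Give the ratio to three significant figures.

On Mercator, area is exaggerated by sec²φ = 1/cos²φ.
At 76.6°: sec²(76.6°) = 1/0.2317² = 18.62.
At 34.5°: sec²(34.5°) = 1/0.8241² = 1.472.
Ratio = 18.62/1.472 = cos²(34.5°)/cos²(76.6°) ≈ 12.6.

12.6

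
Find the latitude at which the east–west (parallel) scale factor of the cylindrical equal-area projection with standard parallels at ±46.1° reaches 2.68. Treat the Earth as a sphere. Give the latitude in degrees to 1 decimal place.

A cylindrical equal-area projection with standard parallel φ₀ has meridian scale h = cos φ / cos φ₀ and parallel scale k = cos φ₀ / cos φ (so areas are preserved, h·k = 1).
k = cos φ₀ / cos φ = 2.68  ⇒  cos φ = cos 46.1° / 2.68 = 0.2587.
φ = arccos(0.2587) ≈ 75.0°.

75.0°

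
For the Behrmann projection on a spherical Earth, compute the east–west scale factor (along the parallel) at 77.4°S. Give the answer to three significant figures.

3.97

Behrmann is a cylindrical equal-area projection with standard parallels at ±30°. Cylindrical equal-area (φ₀ = 30°): h = cos φ / cos 30° along meridians, k = cos 30° / cos φ along parallels; h·k = 1.
k = cos 30° / cos 77.4° = 0.8660/0.2181 = 3.970.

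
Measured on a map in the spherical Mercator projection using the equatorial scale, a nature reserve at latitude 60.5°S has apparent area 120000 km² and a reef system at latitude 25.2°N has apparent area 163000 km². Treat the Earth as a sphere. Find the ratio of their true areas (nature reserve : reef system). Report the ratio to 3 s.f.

0.218

On Mercator the areal scale is sec²φ, so true area = apparent × cos²φ.
True area of nature reserve: 120000 × cos²(60.5°) = 120000 × 0.2425 = 29100 km².
True area of reef system: 163000 × cos²(25.2°) = 163000 × 0.8187 = 133500 km².
Ratio = 29100 / 133500 ≈ 0.218.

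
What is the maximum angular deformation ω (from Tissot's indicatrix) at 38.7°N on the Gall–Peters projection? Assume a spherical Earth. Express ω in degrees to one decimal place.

11.3°

Gall–Peters is a cylindrical equal-area projection with standard parallels at ±45°. Cylindrical equal-area (φ₀ = 45°): h = cos φ / cos 45° along meridians, k = cos 45° / cos φ along parallels; h·k = 1.
At 38.7°: h = 1.104, k = 0.9060; principal scales a = 1.104, b = 0.9060.
sin(ω/2) = (a − b)/(a + b) = 0.1976/2.010 = 0.09834, so ω = 2 arcsin(0.09834) ≈ 11.3°.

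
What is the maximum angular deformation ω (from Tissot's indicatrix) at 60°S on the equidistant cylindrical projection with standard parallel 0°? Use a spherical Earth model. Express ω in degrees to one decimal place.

38.9°

Plate carrée maps x = Rλ, y = Rφ. The meridian scale is h = 1 and the parallel scale is k = 1/cos φ = sec φ.
At 60°: h = 1.000, k = 2.000; principal scales a = 2.000, b = 1.000.
sin(ω/2) = (a − b)/(a + b) = 1.0000/3.000 = 0.3333, so ω = 2 arcsin(0.3333) ≈ 38.9°.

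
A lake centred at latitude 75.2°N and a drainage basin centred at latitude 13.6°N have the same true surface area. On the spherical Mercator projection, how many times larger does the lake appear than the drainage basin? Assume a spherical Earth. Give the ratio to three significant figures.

Mercator areal scale is sec²φ.
At 75.2°: sec²(75.2°) = 1/0.2554² = 15.33.
At 13.6°: sec²(13.6°) = 1/0.9720² = 1.059.
Ratio = 15.33/1.059 = cos²(13.6°)/cos²(75.2°) ≈ 14.5.

14.5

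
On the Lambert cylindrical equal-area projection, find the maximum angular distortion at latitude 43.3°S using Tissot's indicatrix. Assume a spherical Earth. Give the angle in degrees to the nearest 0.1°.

35.8°

The Lambert cylindrical equal-area projection is the cylindrical equal-area projection with its standard parallel at the equator (φ₀ = 0). Cylindrical equal-area (φ₀ = 0°): h = cos φ / cos 0° along meridians, k = cos 0° / cos φ along parallels; h·k = 1.
At 43.3°: h = 0.7278, k = 1.374; principal scales a = 1.374, b = 0.7278.
sin(ω/2) = (a − b)/(a + b) = 0.6463/2.102 = 0.3075, so ω = 2 arcsin(0.3075) ≈ 35.8°.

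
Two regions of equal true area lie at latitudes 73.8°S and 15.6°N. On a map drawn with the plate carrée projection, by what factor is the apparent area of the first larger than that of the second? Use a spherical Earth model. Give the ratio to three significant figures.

In the plate carrée (x = Rλ, y = Rφ), meridians are true-scale (h = 1) and parallels are stretched by k = sec φ.
Areal scale at 73.8°: h·k = 1.000 × 3.584 = 3.584.
Areal scale at 15.6°: h·k = 1.000 × 1.038 = 1.038.
Ratio = 3.584/1.038 ≈ 3.45.

3.45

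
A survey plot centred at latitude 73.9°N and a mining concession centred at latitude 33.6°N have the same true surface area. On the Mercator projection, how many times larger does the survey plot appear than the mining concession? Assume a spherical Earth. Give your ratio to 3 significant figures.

9.02

On Mercator, area is exaggerated by sec²φ = 1/cos²φ.
At 73.9°: sec²(73.9°) = 1/0.2773² = 13.00.
At 33.6°: sec²(33.6°) = 1/0.8329² = 1.441.
Ratio = 13.00/1.441 = cos²(33.6°)/cos²(73.9°) ≈ 9.02.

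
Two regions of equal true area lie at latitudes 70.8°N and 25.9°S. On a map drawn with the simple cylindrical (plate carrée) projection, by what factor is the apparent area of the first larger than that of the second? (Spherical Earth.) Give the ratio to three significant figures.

For the equirectangular projection with φ₀ = 0 (plate carrée), h = 1 along meridians and k = sec φ along parallels.
Areal scale at 70.8°: h·k = 1.000 × 3.041 = 3.041.
Areal scale at 25.9°: h·k = 1.000 × 1.112 = 1.112.
Ratio = 3.041/1.112 ≈ 2.74.

2.74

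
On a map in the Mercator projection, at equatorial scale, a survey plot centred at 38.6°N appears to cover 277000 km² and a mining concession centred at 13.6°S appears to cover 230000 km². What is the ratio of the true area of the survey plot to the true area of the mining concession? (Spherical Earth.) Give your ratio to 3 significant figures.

0.779

Mercator's areal exaggeration is sec²φ; hence true area = (apparent area) · cos²φ.
True area of survey plot: 277000 × cos²(38.6°) = 277000 × 0.6108 = 169200 km².
True area of mining concession: 230000 × cos²(13.6°) = 230000 × 0.9447 = 217300 km².
Ratio = 169200 / 217300 ≈ 0.779.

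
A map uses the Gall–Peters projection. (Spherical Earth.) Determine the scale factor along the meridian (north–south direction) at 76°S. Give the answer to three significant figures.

0.342

The Gall–Peters projection is cylindrical equal-area with φ₀ = 45°. A cylindrical equal-area projection with standard parallel φ₀ has meridian scale h = cos φ / cos φ₀ and parallel scale k = cos φ₀ / cos φ (so areas are preserved, h·k = 1).
h = cos 76° / cos 45° = 0.2419/0.7071 = 0.3421.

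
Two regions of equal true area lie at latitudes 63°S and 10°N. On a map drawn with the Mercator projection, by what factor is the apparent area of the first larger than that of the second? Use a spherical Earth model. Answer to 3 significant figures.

4.71

On Mercator, area is exaggerated by sec²φ = 1/cos²φ.
At 63°: sec²(63°) = 1/0.4540² = 4.852.
At 10°: sec²(10°) = 1/0.9848² = 1.031.
Ratio = 4.852/1.031 = cos²(10°)/cos²(63°) ≈ 4.71.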